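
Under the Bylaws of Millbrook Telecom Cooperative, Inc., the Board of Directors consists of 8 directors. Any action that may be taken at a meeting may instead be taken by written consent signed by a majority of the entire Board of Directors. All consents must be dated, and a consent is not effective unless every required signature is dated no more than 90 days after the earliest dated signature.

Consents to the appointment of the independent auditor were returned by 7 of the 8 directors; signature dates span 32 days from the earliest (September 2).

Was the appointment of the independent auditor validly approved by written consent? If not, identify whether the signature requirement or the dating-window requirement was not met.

Effective — both the signature and dating-window requirements are satisfied.

Signatures required: a majority of 8 — a majority of 8 is 5, so 5 needed; 7 signed. Sufficient.
Dating window: the latest signature is 32 days after the earliest; the limit is 90 days. Within the window.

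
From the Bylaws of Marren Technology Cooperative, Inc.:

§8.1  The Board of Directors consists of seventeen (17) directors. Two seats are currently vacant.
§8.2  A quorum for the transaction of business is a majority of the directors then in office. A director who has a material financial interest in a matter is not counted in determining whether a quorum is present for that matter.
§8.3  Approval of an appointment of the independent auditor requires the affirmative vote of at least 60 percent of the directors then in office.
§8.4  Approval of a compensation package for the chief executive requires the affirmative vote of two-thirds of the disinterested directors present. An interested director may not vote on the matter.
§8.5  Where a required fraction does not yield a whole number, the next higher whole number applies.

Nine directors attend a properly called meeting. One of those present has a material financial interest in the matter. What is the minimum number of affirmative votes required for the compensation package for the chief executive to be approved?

6

The compensation package for the chief executive requires two-thirds of the disinterested directors present (9 − 1 = 8).
2/3 of 8 = 5.33, rounded up to 6.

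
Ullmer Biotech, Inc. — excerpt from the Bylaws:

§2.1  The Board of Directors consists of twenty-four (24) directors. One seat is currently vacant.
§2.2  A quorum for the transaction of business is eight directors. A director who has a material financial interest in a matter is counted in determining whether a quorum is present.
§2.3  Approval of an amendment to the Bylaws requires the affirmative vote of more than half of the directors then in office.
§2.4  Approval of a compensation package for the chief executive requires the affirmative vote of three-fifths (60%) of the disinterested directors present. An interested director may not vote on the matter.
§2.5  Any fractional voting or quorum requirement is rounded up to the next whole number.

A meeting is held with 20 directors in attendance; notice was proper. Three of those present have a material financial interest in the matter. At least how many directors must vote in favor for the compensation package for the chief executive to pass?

The compensation package for the chief executive requires three-fifths of the disinterested directors present (20 − 3 = 17).
3/5 of 17 = 10.20, rounded up to 11.

11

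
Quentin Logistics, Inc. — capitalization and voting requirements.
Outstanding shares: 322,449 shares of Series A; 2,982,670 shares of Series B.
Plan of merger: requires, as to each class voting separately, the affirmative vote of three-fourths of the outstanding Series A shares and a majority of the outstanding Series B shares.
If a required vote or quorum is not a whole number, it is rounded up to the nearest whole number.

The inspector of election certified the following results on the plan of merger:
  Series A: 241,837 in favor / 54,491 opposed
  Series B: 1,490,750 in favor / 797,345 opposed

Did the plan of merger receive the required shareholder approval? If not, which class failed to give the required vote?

Series A: 3/4 of 322449 = 241836.75, rounded up to 241837; 241,837 required, 241,837 in favor — approved.
Series B: a majority of 2982670 is 1491336; 1,491,336 required, 1,490,750 in favor — not approved.

Not approved — the Series B shares did not give the required vote.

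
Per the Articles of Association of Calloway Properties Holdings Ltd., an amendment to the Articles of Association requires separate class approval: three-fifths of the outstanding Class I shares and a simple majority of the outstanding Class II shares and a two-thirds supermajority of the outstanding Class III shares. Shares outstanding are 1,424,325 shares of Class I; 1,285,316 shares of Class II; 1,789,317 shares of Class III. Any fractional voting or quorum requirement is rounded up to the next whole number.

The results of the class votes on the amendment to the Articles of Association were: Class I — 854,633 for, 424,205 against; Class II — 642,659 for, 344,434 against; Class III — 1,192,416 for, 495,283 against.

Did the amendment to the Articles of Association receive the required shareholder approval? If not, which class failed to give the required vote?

Class I: 3/5 of 1424325 = 854595; 854,595 required, 854,633 in favor — approved.
Class II: a majority of 1285316 is 642659; 642,659 required, 642,659 in favor — approved.
Class III: 2/3 of 1789317 = 1192878; 1,192,878 required, 1,192,416 in favor — not approved.

Not approved — the Class III shares did not give the required vote.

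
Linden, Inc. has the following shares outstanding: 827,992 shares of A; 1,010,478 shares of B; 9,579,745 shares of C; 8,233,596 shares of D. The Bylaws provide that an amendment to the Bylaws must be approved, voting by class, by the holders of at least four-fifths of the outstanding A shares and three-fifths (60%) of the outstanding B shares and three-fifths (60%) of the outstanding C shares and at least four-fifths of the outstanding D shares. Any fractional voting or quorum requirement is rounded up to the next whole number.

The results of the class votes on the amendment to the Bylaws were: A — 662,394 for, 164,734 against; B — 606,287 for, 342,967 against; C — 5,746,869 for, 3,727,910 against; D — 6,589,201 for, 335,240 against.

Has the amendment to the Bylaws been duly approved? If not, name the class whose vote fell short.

Not approved — the C shares did not give the required vote.

A: 4/5 of 827992 = 662393.60, rounded up to 662394; 662,394 required, 662,394 in favor — approved.
B: 3/5 of 1010478 = 606286.80, rounded up to 606287; 606,287 required, 606,287 in favor — approved.
C: 3/5 of 9579745 = 5747847; 5,747,847 required, 5,746,869 in favor — not approved.
D: 4/5 of 8233596 = 6586876.80, rounded up to 6586877; 6,586,877 required, 6,589,201 in favor — approved.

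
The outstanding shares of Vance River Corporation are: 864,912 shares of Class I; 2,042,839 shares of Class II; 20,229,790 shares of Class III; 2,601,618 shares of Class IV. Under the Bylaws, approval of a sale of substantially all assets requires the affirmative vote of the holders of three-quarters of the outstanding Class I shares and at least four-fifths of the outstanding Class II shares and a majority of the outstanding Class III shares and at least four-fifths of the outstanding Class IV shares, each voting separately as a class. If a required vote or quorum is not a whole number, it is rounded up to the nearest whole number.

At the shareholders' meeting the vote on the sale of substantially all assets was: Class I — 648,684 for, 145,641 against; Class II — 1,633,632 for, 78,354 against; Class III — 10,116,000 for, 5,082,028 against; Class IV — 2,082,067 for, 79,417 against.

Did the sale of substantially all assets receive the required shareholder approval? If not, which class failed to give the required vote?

Class I: 3/4 of 864912 = 648684; 648,684 required, 648,684 in favor — approved.
Class II: 4/5 of 2042839 = 1634271.20, rounded up to 1634272; 1,634,272 required, 1,633,632 in favor — not approved.
Class III: a majority of 20229790 is 10114896; 10,114,896 required, 10,116,000 in favor — approved.
Class IV: 4/5 of 2601618 = 2081294.40, rounded up to 2081295; 2,081,295 required, 2,082,067 in favor — approved.

Not approved — the Class II shares did not give the required vote.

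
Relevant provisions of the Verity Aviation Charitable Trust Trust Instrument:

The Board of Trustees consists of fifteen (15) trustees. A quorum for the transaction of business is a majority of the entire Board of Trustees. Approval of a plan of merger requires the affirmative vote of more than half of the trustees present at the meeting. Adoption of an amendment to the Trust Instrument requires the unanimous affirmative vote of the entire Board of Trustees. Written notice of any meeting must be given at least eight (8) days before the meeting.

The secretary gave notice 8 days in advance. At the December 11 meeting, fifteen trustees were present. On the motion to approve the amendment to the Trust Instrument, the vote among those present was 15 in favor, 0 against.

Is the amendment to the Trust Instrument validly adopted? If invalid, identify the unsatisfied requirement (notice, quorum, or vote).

Valid — all requirements satisfied.

Notice: 8 days given; 8 required (8 ≥ 8). Satisfied.
Quorum: 15 present; quorum is 8. Satisfied.
Vote: the amendment to the Trust Instrument requires the unanimous vote of the entire Board of Trustees (15). Unanimous means all 15, so 15 affirmative votes are needed; 15 voted in favor. Satisfied.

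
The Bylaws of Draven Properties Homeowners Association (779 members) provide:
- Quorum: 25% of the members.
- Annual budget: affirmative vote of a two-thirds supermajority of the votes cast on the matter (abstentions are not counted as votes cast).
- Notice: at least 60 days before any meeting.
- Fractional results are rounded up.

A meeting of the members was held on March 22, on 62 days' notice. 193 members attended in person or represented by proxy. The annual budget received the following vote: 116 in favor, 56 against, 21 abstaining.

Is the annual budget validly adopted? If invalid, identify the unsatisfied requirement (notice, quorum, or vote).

Notice: 62 days given; 60 required. Satisfied.
Quorum: 25% of 779 = 194.75, rounded up to 195; 193 present. Not satisfied.
Vote: requires two-thirds of the votes cast (193 − 21 abstaining = 172); 2/3 of 172 = 114.67, rounded up to 115, so 115 needed; 116 in favor. Satisfied.

Invalid — quorum requirement not satisfied.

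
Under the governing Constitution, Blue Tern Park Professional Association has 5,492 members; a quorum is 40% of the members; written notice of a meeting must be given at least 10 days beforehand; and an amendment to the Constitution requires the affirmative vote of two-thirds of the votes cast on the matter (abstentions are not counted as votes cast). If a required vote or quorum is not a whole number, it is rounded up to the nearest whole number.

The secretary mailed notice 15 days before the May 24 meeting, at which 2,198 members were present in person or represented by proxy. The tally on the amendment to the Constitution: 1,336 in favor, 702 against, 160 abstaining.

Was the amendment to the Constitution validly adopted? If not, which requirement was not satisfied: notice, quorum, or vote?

Invalid — vote requirement not satisfied.

Notice: 15 days given; 10 required. Satisfied.
Quorum: 40% of 5,492 = 2,196.80, rounded up to 2,197; 2,198 present. Satisfied.
Vote: requires two-thirds of the votes cast (2,198 − 160 abstaining = 2,038); 2/3 of 2038 = 1358.67, rounded up to 1359, so 1,359 needed; 1,336 in favor. Not satisfied.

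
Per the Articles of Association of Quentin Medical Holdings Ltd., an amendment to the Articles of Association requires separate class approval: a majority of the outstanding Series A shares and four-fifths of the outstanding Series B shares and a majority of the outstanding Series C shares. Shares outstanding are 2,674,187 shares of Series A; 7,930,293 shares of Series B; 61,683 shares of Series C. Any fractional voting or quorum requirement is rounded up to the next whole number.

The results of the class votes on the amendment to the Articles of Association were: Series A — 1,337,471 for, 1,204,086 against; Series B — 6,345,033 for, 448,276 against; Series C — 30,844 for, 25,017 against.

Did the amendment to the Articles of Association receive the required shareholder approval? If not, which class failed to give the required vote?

Approved — every class gave the required vote.

Series A: a majority of 2674187 is 1337094; 1,337,094 required, 1,337,471 in favor — approved.
Series B: 4/5 of 7930293 = 6344234.40, rounded up to 6344235; 6,344,235 required, 6,345,033 in favor — approved.
Series C: a majority of 61683 is 30842; 30,842 required, 30,844 in favor — approved.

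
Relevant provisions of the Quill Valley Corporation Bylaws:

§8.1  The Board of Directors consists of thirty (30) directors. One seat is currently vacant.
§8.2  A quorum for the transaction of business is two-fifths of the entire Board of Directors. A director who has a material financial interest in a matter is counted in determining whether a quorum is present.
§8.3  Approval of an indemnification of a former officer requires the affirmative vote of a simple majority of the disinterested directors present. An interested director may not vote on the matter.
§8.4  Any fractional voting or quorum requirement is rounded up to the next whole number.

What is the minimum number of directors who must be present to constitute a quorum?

12

2/5 of 30 = 12.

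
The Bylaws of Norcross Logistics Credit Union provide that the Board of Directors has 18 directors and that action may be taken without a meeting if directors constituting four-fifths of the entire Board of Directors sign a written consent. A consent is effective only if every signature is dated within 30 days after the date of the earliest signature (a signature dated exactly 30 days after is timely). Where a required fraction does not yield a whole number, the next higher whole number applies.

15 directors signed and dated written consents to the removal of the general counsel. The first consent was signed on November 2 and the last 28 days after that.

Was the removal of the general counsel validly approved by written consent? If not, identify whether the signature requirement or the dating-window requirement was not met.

Effective — both the signature and dating-window requirements are satisfied.

Signatures required: four-fifths of 18 — 4/5 of 18 = 14.40, rounded up to 15, so 15 needed; 15 signed. Sufficient.
Dating window: the latest signature is 28 days after the earliest; the limit is 30 days. Within the window.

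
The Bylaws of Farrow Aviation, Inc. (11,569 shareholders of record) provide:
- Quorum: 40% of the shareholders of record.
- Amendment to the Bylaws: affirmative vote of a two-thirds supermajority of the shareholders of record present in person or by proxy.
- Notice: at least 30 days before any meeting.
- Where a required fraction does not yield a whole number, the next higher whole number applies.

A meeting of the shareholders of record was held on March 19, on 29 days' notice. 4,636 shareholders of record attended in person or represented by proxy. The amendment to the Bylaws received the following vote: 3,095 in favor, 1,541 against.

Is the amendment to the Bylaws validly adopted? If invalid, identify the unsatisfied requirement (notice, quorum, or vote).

Notice: 29 days given; 30 required. Not satisfied.
Quorum: 40% of 11,569 = 4,627.60, rounded up to 4,628; 4,636 present. Satisfied.
Vote: requires two-thirds of those present (4,636); 2/3 of 4636 = 3090.67, rounded up to 3091, so 3,091 needed; 3,095 in favor. Satisfied.

Invalid — notice requirement not satisfied.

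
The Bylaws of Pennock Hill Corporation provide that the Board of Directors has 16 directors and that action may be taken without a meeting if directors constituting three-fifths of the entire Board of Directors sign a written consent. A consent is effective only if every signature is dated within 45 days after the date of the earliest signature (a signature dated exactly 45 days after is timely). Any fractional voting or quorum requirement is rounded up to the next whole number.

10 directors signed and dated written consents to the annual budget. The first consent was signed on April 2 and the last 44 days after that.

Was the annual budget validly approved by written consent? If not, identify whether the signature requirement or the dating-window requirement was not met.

Effective — both the signature and dating-window requirements are satisfied.

Signatures required: three-fifths of 16 — 3/5 of 16 = 9.60, rounded up to 10, so 10 needed; 10 signed. Sufficient.
Dating window: the latest signature is 44 days after the earliest; the limit is 45 days. Within the window.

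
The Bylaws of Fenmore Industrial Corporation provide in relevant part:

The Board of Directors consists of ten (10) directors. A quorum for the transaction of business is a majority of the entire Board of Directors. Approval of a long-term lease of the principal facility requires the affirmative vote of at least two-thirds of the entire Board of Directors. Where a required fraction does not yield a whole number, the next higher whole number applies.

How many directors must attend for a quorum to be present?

6

A majority of 10 is 6.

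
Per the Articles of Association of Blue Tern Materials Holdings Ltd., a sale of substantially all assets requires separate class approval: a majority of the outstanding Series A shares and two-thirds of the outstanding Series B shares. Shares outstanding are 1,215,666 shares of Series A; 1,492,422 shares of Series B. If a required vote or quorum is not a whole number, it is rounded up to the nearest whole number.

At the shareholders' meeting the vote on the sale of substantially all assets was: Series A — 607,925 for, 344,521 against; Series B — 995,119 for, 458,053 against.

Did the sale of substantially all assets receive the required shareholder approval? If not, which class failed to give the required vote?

Approved — every class gave the required vote.

Series A: a majority of 1215666 is 607834; 607,834 required, 607,925 in favor — approved.
Series B: 2/3 of 1492422 = 994948; 994,948 required, 995,119 in favor — approved.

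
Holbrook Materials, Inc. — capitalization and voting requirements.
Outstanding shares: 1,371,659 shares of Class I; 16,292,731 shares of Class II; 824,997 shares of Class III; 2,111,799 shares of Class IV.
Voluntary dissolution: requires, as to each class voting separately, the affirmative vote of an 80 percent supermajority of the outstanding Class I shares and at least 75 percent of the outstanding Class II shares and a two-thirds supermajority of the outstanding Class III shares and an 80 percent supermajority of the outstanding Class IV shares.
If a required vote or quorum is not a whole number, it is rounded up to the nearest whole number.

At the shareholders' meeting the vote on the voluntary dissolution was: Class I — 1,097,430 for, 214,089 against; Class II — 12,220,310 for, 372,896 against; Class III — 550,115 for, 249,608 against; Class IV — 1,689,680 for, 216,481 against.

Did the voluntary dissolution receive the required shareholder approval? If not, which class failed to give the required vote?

Approved — every class gave the required vote.

Class I: 4/5 of 1371659 = 1097327.20, rounded up to 1097328; 1,097,328 required, 1,097,430 in favor — approved.
Class II: 3/4 of 16292731 = 12219548.25, rounded up to 12219549; 12,219,549 required, 12,220,310 in favor — approved.
Class III: 2/3 of 824997 = 549998; 549,998 required, 550,115 in favor — approved.
Class IV: 4/5 of 2111799 = 1689439.20, rounded up to 1689440; 1,689,440 required, 1,689,680 in favor — approved.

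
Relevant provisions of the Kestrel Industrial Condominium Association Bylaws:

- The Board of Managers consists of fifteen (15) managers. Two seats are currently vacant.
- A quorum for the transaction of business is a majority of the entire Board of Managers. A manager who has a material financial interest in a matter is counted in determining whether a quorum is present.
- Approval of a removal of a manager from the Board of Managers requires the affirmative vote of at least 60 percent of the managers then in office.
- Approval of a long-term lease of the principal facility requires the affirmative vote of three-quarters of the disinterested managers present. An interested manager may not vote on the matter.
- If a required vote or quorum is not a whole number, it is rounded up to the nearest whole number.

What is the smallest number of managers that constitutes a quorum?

8

A majority of 15 is 8.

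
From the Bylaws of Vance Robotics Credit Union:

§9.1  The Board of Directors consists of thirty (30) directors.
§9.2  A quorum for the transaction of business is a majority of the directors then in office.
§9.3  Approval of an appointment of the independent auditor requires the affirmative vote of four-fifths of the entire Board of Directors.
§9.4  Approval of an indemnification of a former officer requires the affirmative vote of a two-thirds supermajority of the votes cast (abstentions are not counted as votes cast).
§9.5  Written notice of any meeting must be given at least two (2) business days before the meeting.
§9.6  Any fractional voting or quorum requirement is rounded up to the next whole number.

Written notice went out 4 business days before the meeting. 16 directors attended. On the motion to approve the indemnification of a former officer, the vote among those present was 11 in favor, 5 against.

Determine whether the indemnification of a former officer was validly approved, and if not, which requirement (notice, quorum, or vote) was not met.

Valid — all requirements satisfied.

Notice: 4 business days given; 2 required (4 ≥ 2). Satisfied.
Quorum: 16 present; quorum is 16. Satisfied.
Vote: the indemnification of a former officer requires two-thirds of the votes cast (16). 2/3 of 16 = 10.67, rounded up to 11, so 11 affirmative votes are needed; 11 voted in favor. Satisfied.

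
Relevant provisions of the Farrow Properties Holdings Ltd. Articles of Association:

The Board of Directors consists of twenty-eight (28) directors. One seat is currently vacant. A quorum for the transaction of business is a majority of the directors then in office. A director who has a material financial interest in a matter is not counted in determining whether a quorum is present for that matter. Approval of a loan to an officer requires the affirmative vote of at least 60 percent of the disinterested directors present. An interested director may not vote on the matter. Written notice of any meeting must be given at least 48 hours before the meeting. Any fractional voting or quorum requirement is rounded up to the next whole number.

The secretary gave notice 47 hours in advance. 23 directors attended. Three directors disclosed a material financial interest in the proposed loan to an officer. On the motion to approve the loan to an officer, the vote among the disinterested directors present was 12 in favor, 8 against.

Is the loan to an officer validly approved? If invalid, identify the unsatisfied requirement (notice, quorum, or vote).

Notice: 47 hours given; 48 required (47 < 48). Not satisfied.
Quorum: 23 present, but the 3 interested directors do not count, leaving 20. Quorum is 14. Satisfied.
Vote: the loan to an officer requires three-fifths of the disinterested directors present (23 − 3 = 20). 3/5 of 20 = 12, so 12 affirmative votes are needed; 12 voted in favor. Satisfied.

Invalid — notice requirement not satisfied.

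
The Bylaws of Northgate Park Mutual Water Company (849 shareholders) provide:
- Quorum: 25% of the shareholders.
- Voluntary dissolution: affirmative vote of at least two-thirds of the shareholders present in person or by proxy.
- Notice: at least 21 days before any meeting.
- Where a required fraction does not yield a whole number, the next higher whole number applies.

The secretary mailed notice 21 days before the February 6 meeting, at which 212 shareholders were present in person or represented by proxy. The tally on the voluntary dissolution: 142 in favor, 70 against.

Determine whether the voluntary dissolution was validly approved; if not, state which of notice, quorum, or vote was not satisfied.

Notice: 21 days given; 21 required. Satisfied.
Quorum: 25% of 849 = 212.25, rounded up to 213; 212 present. Not satisfied.
Vote: requires two-thirds of those present (212); 2/3 of 212 = 141.33, rounded up to 142, so 142 needed; 142 in favor. Satisfied.

Invalid — quorum requirement not satisfied.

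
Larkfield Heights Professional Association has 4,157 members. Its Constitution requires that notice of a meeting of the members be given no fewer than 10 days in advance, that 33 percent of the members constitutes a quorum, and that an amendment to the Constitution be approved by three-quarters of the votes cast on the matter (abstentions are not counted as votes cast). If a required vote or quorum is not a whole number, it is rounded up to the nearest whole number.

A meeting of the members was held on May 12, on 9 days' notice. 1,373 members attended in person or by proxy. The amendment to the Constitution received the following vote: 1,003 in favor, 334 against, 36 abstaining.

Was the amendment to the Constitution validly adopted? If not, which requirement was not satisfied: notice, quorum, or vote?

Notice: 9 days given; 10 required. Not satisfied.
Quorum: 33% of 4,157 = 1,371.81, rounded up to 1,372; 1,373 present. Satisfied.
Vote: requires three-fourths of the votes cast (1,373 − 36 abstaining = 1,337); 3/4 of 1337 = 1002.75, rounded up to 1003, so 1,003 needed; 1,003 in favor. Satisfied.

Invalid — notice requirement not satisfied.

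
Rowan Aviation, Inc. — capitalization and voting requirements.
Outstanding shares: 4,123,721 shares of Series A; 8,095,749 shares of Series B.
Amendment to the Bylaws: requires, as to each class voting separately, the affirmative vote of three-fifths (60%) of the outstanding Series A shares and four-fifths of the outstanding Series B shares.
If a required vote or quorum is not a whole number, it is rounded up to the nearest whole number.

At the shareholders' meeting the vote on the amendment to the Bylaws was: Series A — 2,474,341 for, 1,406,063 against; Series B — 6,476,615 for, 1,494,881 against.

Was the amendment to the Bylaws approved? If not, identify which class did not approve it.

Series A: 3/5 of 4123721 = 2474232.60, rounded up to 2474233; 2,474,233 required, 2,474,341 in favor — approved.
Series B: 4/5 of 8095749 = 6476599.20, rounded up to 6476600; 6,476,600 required, 6,476,615 in favor — approved.

Approved — every class gave the required vote.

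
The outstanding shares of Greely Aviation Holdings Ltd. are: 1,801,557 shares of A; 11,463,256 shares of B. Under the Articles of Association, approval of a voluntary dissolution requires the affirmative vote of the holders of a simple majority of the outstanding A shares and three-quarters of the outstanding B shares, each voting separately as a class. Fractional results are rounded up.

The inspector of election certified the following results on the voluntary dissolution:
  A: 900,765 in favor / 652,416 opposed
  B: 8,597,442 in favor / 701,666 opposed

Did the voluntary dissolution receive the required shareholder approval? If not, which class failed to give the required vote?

A: a majority of 1801557 is 900779; 900,779 required, 900,765 in favor — not approved.
B: 3/4 of 11463256 = 8597442; 8,597,442 required, 8,597,442 in favor — approved.

Not approved — the A shares did not give the required vote.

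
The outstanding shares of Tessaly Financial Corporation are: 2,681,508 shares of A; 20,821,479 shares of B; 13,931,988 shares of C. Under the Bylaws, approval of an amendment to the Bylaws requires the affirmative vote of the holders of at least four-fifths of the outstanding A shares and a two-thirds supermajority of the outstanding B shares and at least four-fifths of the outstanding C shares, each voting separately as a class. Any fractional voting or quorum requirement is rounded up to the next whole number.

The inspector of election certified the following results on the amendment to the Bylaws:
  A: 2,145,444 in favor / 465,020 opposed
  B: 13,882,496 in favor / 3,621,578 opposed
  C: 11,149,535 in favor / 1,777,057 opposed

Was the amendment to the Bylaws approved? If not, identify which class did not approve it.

A: 4/5 of 2681508 = 2145206.40, rounded up to 2145207; 2,145,207 required, 2,145,444 in favor — approved.
B: 2/3 of 20821479 = 13880986; 13,880,986 required, 13,882,496 in favor — approved.
C: 4/5 of 13931988 = 11145590.40, rounded up to 11145591; 11,145,591 required, 11,149,535 in favor — approved.

Approved — every class gave the required vote.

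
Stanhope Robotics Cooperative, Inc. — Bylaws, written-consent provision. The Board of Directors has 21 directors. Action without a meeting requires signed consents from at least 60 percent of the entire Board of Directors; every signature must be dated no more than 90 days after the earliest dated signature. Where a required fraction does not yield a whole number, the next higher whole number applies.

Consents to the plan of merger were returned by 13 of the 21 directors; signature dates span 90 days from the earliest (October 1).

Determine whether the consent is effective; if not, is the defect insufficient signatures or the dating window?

Effective — both the signature and dating-window requirements are satisfied.

Signatures required: at least 60 percent of 21 — 3/5 of 21 = 12.60, rounded up to 13, so 13 needed; 13 signed. Sufficient.
Dating window: the latest signature is 90 days after the earliest; the limit is 90 days. Within the window.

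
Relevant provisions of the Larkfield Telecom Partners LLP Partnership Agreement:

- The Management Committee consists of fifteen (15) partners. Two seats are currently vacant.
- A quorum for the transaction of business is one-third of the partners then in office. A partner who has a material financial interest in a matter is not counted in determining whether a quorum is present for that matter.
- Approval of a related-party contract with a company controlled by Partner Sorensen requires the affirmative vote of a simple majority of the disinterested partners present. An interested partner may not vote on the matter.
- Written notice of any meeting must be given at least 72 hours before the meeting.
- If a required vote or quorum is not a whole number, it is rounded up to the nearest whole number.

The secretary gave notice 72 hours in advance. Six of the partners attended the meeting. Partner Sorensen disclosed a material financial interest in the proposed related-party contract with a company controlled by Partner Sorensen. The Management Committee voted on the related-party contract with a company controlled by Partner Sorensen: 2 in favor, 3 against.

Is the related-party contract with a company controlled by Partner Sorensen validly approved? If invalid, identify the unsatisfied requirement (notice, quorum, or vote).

Invalid — vote requirement not satisfied.

Notice: 72 hours given; 72 required (72 ≥ 72). Satisfied.
Quorum: 6 present, but the 1 interested partner does not count, leaving 5. Quorum is 5. Satisfied.
Vote: the related-party contract with a company controlled by Partner Sorensen requires a majority of the disinterested partners present (6 − 1 = 5). A majority of 5 is 3, so 3 affirmative votes are needed; 2 voted in favor. Not satisfied.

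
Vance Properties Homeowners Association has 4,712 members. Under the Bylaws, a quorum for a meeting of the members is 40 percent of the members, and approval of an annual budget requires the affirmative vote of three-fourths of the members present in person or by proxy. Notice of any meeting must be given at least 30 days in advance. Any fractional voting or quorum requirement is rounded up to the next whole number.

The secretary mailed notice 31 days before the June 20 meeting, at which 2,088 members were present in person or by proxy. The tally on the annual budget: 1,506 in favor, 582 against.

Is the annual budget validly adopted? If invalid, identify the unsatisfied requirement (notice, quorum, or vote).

Notice: 31 days given; 30 required. Satisfied.
Quorum: 40% of 4,712 = 1,884.80, rounded up to 1,885; 2,088 present. Satisfied.
Vote: requires three-fourths of those present (2,088); 3/4 of 2088 = 1566, so 1,566 needed; 1,506 in favor. Not satisfied.

Invalid — vote requirement not satisfied.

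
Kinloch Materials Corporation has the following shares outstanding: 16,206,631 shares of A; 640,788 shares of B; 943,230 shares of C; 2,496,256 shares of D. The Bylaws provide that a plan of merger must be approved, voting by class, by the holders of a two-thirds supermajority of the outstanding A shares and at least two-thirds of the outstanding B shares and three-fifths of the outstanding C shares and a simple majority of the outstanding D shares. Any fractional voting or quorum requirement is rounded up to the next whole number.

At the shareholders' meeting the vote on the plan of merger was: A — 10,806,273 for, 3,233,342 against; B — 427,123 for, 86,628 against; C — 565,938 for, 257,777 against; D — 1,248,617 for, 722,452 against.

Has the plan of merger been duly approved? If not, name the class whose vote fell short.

Not approved — the B shares did not give the required vote.

A: 2/3 of 16206631 = 10804420.67, rounded up to 10804421; 10,804,421 required, 10,806,273 in favor — approved.
B: 2/3 of 640788 = 427192; 427,192 required, 427,123 in favor — not approved.
C: 3/5 of 943230 = 565938; 565,938 required, 565,938 in favor — approved.
D: a majority of 2496256 is 1248129; 1,248,129 required, 1,248,617 in favor — approved.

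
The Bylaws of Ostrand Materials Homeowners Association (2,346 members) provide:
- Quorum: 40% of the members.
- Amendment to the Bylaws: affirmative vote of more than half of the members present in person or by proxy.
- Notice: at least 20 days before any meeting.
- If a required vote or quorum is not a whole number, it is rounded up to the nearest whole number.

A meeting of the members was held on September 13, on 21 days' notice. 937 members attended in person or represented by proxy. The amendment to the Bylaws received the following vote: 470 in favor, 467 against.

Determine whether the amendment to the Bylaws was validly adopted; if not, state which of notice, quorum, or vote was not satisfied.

Notice: 21 days given; 20 required. Satisfied.
Quorum: 40% of 2,346 = 938.40, rounded up to 939; 937 present. Not satisfied.
Vote: requires a majority of those present (937); a majority of 937 is 469, so 469 needed; 470 in favor. Satisfied.

Invalid — quorum requirement not satisfied.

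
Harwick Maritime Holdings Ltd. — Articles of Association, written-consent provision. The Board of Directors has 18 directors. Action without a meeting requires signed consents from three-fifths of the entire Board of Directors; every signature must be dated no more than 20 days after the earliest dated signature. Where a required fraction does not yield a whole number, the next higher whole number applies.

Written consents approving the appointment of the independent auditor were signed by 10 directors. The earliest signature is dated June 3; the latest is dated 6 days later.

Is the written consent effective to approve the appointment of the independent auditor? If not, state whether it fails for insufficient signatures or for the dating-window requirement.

Signatures required: three-fifths of 18 — 3/5 of 18 = 10.80, rounded up to 11, so 11 needed; 10 signed. Insufficient.
Dating window: the latest signature is 6 days after the earliest; the limit is 20 days. Within the window.

Not effective — insufficient signatures.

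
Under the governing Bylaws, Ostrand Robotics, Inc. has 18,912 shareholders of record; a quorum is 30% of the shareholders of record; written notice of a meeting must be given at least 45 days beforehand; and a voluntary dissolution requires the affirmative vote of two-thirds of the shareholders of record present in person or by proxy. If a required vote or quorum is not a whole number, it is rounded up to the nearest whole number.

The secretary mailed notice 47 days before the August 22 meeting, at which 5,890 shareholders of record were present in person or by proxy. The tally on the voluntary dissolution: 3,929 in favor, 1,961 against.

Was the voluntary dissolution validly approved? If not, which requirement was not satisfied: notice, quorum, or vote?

Notice: 47 days given; 45 required. Satisfied.
Quorum: 30% of 18,912 = 5,673.60, rounded up to 5,674; 5,890 present. Satisfied.
Vote: requires two-thirds of those present (5,890); 2/3 of 5890 = 3926.67, rounded up to 3927, so 3,927 needed; 3,929 in favor. Satisfied.

Valid — all requirements satisfied.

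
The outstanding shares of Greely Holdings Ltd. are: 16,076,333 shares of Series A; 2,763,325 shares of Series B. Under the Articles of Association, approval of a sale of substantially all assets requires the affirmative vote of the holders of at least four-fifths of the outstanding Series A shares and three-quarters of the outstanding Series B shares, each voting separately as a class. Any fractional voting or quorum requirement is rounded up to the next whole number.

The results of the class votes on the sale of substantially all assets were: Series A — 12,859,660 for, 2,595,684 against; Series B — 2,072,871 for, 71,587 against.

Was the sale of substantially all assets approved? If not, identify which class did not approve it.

Series A: 4/5 of 16076333 = 12861066.40, rounded up to 12861067; 12,861,067 required, 12,859,660 in favor — not approved.
Series B: 3/4 of 2763325 = 2072493.75, rounded up to 2072494; 2,072,494 required, 2,072,871 in favor — approved.

Not approved — the Series A shares did not give the required vote.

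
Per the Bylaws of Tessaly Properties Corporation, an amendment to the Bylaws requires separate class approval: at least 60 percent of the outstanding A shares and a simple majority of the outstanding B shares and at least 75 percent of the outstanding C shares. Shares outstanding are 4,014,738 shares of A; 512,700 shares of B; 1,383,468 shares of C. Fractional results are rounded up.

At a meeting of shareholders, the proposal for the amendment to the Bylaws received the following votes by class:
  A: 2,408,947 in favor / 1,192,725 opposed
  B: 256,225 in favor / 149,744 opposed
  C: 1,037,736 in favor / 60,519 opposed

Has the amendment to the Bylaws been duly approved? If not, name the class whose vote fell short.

Not approved — the B shares did not give the required vote.

A: 3/5 of 4014738 = 2408842.80, rounded up to 2408843; 2,408,843 required, 2,408,947 in favor — approved.
B: a majority of 512700 is 256351; 256,351 required, 256,225 in favor — not approved.
C: 3/4 of 1383468 = 1037601; 1,037,601 required, 1,037,736 in favor — approved.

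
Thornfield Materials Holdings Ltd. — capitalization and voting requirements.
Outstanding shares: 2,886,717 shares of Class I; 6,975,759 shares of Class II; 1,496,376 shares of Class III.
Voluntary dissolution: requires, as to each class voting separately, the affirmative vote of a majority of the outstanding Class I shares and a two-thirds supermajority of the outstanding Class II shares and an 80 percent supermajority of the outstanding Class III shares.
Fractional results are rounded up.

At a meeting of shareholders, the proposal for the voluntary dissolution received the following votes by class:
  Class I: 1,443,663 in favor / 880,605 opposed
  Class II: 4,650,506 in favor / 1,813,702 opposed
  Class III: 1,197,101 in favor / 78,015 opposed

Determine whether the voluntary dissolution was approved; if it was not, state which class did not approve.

Approved — every class gave the required vote.

Class I: a majority of 2886717 is 1443359; 1,443,359 required, 1,443,663 in favor — approved.
Class II: 2/3 of 6975759 = 4650506; 4,650,506 required, 4,650,506 in favor — approved.
Class III: 4/5 of 1496376 = 1197100.80, rounded up to 1197101; 1,197,101 required, 1,197,101 in favor — approved.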